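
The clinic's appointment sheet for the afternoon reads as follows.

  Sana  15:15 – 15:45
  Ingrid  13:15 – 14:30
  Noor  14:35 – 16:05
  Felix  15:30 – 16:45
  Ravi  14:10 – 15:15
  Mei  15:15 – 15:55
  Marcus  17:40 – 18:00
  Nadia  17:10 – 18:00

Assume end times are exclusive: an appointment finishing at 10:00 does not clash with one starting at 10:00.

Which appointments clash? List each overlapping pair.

Sorted by start: Ingrid, Ravi, Noor, Sana, Mei, Felix, Nadia, Marcus.
Ravi starts before Ingrid ends → Ingrid and Ravi overlap.
Noor starts after Ingrid ends, so Ingrid has no further overlaps.
Noor starts before Ravi ends → Ravi and Noor overlap.
Sana starts exactly when Ravi ends (back-to-back, no overlap), so Ravi has no further overlaps.
Sana starts before Noor ends → Noor and Sana overlap.
Mei starts before Noor ends → Noor and Mei overlap.
Felix starts before Noor ends → Noor and Felix overlap.
Nadia starts after Noor ends, so Noor has no further overlaps.
Mei starts before Sana ends → Sana and Mei overlap.
Felix starts before Sana ends → Sana and Felix overlap.
Nadia starts after Sana ends, so Sana has no further overlaps.
Felix starts before Mei ends → Mei and Felix overlap.
Nadia starts after Mei ends, so Mei has no further overlaps.
Nadia starts after Felix ends, so Felix has no further overlaps.
Marcus starts before Nadia ends → Nadia and Marcus overlap.

Felix & Mei, Felix & Noor, Felix & Sana, Ingrid & Ravi, Marcus & Nadia, Mei & Noor, Mei & Sana, Noor & Ravi, Noor & Sana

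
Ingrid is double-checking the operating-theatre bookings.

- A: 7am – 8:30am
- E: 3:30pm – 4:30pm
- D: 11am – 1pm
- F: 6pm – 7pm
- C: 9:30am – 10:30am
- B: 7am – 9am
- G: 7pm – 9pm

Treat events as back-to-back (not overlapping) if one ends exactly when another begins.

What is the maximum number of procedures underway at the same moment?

Sweep the timeline, counting +1 at each start and −1 at each end (ends before starts at a tie):
7am start A → 1
7am start B → 2
8:30am end A → 1
9am end B → 0
9:30am start C → 1
10:30am end C → 0
11am start D → 1
1pm end D → 0
3:30pm start E → 1
4:30pm end E → 0
6pm start F → 1
7pm end F → 0
7pm start G → 1
9pm end G → 0
Peak is 2, at 7am (A, B).

2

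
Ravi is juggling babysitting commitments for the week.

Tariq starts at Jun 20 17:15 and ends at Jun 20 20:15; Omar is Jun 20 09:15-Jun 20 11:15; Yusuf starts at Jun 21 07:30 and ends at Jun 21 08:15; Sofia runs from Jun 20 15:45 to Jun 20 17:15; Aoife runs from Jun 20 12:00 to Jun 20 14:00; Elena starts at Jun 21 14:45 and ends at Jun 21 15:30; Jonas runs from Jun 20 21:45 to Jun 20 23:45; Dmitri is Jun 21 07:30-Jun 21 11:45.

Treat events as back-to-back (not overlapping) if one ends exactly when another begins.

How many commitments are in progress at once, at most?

2

Walk through starts and ends in time order (an end at T is processed before a start at T):
Jun 20 09:15 start Omar → 1
Jun 20 11:15 end Omar → 0
Jun 20 12:00 start Aoife → 1
Jun 20 14:00 end Aoife → 0
Jun 20 15:45 start Sofia → 1
Jun 20 17:15 end Sofia → 0
Jun 20 17:15 start Tariq → 1
Jun 20 20:15 end Tariq → 0
Jun 20 21:45 start Jonas → 1
Jun 20 23:45 end Jonas → 0
Jun 21 07:30 start Dmitri → 1
Jun 21 07:30 start Yusuf → 2
Jun 21 08:15 end Yusuf → 1
Jun 21 11:45 end Dmitri → 0
Jun 21 14:45 start Elena → 1
Jun 21 15:30 end Elena → 0
Peak is 2, at Jun 21 07:30 (Dmitri, Yusuf).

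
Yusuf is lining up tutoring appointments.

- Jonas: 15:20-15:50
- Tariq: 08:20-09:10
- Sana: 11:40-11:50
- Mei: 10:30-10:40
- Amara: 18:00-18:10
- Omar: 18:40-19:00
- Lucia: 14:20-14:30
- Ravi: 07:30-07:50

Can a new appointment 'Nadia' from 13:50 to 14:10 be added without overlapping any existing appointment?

Ravi: ends 07:50 at or before Nadia starts 13:50 → clear.
Tariq: ends 09:10 at or before Nadia starts 13:50 → clear.
Mei: ends 10:40 at or before Nadia starts 13:50 → clear.
Sana: ends 11:50 at or before Nadia starts 13:50 → clear.
Lucia: starts 14:20 at or after Nadia ends 14:10 → clear.
Jonas: starts 15:20 at or after Nadia ends 14:10 → clear.
Amara: starts 18:00 at or after Nadia ends 14:10 → clear.
Omar: starts 18:40 at or after Nadia ends 14:10 → clear.

Yes — the slot is free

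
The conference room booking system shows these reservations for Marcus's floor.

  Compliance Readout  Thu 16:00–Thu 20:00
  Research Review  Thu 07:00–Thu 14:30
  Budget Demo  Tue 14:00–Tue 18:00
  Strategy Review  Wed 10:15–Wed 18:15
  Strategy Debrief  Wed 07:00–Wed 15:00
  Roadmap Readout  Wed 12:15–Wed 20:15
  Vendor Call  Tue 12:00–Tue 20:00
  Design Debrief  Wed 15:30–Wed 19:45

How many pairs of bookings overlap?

Sorted by start: Vendor Call, Budget Demo, Strategy Debrief, Strategy Review, Roadmap Readout, Design Debrief, Research Review, Compliance Readout.
Budget Demo starts before Vendor Call ends → Vendor Call and Budget Demo overlap.
Strategy Debrief starts after Vendor Call ends; Vendor Call is clear from here.
Strategy Debrief starts after Budget Demo ends; Budget Demo is clear from here.
Strategy Review starts before Strategy Debrief ends → Strategy Debrief and Strategy Review overlap.
Roadmap Readout starts before Strategy Debrief ends → Strategy Debrief and Roadmap Readout overlap.
Design Debrief starts after Strategy Debrief ends; Strategy Debrief is clear from here.
Roadmap Readout starts before Strategy Review ends → Strategy Review and Roadmap Readout overlap.
Design Debrief starts before Strategy Review ends → Strategy Review and Design Debrief overlap.
Research Review starts after Strategy Review ends; Strategy Review is clear from here.
Design Debrief starts before Roadmap Readout ends → Roadmap Readout and Design Debrief overlap.
Research Review starts after Roadmap Readout ends; Roadmap Readout is clear from here.
Research Review starts after Design Debrief ends; Design Debrief is clear from here.
Compliance Readout starts after Research Review ends.
Overlapping pairs: Budget Demo & Vendor Call, Design Debrief & Roadmap Readout, Design Debrief & Strategy Review, Roadmap Readout & Strategy Debrief, Roadmap Readout & Strategy Review, Strategy Debrief & Strategy Review — 6 in total.

6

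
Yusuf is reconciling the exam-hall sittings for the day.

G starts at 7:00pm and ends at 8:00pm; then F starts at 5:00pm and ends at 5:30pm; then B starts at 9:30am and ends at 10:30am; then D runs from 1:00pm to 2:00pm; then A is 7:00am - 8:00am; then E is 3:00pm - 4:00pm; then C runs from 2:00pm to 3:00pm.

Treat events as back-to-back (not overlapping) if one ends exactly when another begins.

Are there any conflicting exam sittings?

No

Sorted by start: A, B, D, C, E, F, G.
B starts after A ends; A is clear from here.
D starts after B ends; B is clear from here.
C starts exactly when D ends (back-to-back, no overlap); D is clear from here.
E starts exactly when C ends (back-to-back, no overlap); C is clear from here.
F starts after E ends; E is clear from here.
G starts after F ends.
Every pair is clear; the schedule has no overlaps.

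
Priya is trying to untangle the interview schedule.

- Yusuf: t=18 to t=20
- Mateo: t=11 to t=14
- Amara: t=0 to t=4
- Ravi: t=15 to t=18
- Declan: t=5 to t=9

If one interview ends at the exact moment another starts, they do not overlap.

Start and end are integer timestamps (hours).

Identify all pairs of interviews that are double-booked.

Check each pair: they overlap iff neither finishes before the other starts.
Sorted by start: Amara, Declan, Mateo, Ravi, Yusuf.
Declan starts after Amara ends; Amara is clear from here.
Mateo starts after Declan ends; Declan is clear from here.
Ravi starts after Mateo ends; Mateo is clear from here.
Yusuf starts exactly when Ravi ends (back-to-back, no overlap).

none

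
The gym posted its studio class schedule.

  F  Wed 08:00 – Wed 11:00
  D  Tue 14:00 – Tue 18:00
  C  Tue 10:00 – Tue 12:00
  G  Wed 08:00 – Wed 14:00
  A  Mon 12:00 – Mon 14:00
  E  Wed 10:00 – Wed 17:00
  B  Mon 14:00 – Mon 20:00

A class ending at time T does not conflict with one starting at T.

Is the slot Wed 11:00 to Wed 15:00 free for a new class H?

A: ends Mon 14:00 at or before H starts Wed 11:00 → clear.
B: ends Mon 20:00 at or before H starts Wed 11:00 → clear.
C: ends Tue 12:00 at or before H starts Wed 11:00 → clear.
D: ends Tue 18:00 at or before H starts Wed 11:00 → clear.
F: ends Wed 11:00 at or before H starts Wed 11:00 → clear.
G: starts Wed 08:00 before H ends Wed 15:00, and ends Wed 14:00 after H starts Wed 11:00 → overlap.
E: starts Wed 10:00 before H ends Wed 15:00, and ends Wed 17:00 after H starts Wed 11:00 → overlap.
H overlaps E, G.

No — it overlaps E, G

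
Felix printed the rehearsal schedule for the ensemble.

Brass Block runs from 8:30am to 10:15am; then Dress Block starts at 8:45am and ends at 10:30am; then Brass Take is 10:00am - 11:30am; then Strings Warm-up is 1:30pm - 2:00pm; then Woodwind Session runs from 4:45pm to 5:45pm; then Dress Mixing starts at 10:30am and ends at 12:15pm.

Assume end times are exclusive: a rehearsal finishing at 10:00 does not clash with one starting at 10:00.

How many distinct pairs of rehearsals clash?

Two intervals overlap when each starts before the other ends.
Sorted by start: Brass Block, Dress Block, Brass Take, Dress Mixing, Strings Warm-up, Woodwind Session.
Dress Block starts before Brass Block ends → Brass Block and Dress Block overlap.
Brass Take starts before Brass Block ends → Brass Block and Brass Take overlap.
Dress Mixing starts after Brass Block ends — done with Brass Block.
Brass Take starts before Dress Block ends → Dress Block and Brass Take overlap.
Dress Mixing starts exactly when Dress Block ends (back-to-back, no overlap) — done with Dress Block.
Dress Mixing starts before Brass Take ends → Brass Take and Dress Mixing overlap.
Strings Warm-up starts after Brass Take ends — done with Brass Take.
Strings Warm-up starts after Dress Mixing ends — done with Dress Mixing.
Woodwind Session starts after Strings Warm-up ends.
Overlapping pairs: Brass Block & Brass Take, Brass Block & Dress Block, Brass Take & Dress Block, Brass Take & Dress Mixing — 4 in total.

4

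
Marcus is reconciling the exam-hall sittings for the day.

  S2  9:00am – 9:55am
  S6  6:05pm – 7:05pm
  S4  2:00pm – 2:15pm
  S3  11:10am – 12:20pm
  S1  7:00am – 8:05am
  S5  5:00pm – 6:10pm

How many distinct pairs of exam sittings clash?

1

Sorted by start: S1, S2, S3, S4, S5, S6.
S2 starts after S1 ends — done with S1.
S3 starts after S2 ends — done with S2.
S4 starts after S3 ends — done with S3.
S5 starts after S4 ends — done with S4.
S6 starts before S5 ends → S5 and S6 overlap.
Overlapping pairs: S5 & S6 — 1 in total.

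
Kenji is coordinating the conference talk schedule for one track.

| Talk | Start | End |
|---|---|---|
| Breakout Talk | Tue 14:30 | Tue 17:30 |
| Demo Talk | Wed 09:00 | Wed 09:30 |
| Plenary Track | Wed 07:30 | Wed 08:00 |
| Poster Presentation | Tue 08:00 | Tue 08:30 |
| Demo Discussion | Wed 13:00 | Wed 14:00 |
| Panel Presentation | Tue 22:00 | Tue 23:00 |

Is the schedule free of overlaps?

Check each pair: they overlap iff neither finishes before the other starts.
Sorted by start: Poster Presentation, Breakout Talk, Panel Presentation, Plenary Track, Demo Talk, Demo Discussion.
Breakout Talk starts after Poster Presentation ends, so nothing later overlaps Poster Presentation either.
Panel Presentation starts after Breakout Talk ends, so nothing later overlaps Breakout Talk either.
Plenary Track starts after Panel Presentation ends, so nothing later overlaps Panel Presentation either.
Demo Talk starts after Plenary Track ends, so nothing later overlaps Plenary Track either.
Demo Discussion starts after Demo Talk ends.
Every pair is clear; the schedule has no overlaps.

Yes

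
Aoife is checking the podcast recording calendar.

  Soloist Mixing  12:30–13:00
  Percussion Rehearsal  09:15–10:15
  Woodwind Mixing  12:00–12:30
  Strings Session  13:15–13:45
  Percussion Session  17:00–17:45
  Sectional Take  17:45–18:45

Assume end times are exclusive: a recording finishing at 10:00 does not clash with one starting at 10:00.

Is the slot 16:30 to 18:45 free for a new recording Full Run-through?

No — it overlaps Percussion Session, Sectional Take

Percussion Rehearsal: ends 10:15 at or before Full Run-through starts 16:30 → clear.
Woodwind Mixing: ends 12:30 at or before Full Run-through starts 16:30 → clear.
Soloist Mixing: ends 13:00 at or before Full Run-through starts 16:30 → clear.
Strings Session: ends 13:45 at or before Full Run-through starts 16:30 → clear.
Percussion Session: starts 17:00 before Full Run-through ends 18:45, and ends 17:45 after Full Run-through starts 16:30 → overlap.
Sectional Take: starts 17:45 before Full Run-through ends 18:45, and ends 18:45 after Full Run-through starts 16:30 → overlap.
Full Run-through overlaps Percussion Session, Sectional Take.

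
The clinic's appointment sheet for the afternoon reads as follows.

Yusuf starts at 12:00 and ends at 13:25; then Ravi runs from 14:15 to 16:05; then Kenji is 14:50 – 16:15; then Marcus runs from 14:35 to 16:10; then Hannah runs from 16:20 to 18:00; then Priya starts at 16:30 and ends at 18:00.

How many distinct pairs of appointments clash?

4

Sorted by start: Yusuf, Ravi, Marcus, Kenji, Hannah, Priya.
Ravi starts after Yusuf ends; Yusuf is clear from here.
Marcus starts before Ravi ends → Ravi and Marcus overlap.
Kenji starts before Ravi ends → Ravi and Kenji overlap.
Hannah starts after Ravi ends; Ravi is clear from here.
Kenji starts before Marcus ends → Marcus and Kenji overlap.
Hannah starts after Marcus ends; Marcus is clear from here.
Hannah starts after Kenji ends; Kenji is clear from here.
Priya starts before Hannah ends → Hannah and Priya overlap.
Overlapping pairs: Hannah & Priya, Kenji & Marcus, Kenji & Ravi, Marcus & Ravi — 4 in total.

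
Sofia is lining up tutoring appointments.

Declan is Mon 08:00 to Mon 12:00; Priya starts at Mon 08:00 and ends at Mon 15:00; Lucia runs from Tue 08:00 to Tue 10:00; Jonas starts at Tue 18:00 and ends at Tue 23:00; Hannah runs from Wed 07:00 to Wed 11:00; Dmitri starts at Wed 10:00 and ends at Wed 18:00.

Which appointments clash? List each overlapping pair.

Declan & Priya, Dmitri & Hannah

Sorted by start: Declan, Priya, Lucia, Jonas, Hannah, Dmitri.
Priya starts before Declan ends → Declan and Priya overlap.
Lucia starts after Declan ends, so Declan has no further overlaps.
Lucia starts after Priya ends, so Priya has no further overlaps.
Jonas starts after Lucia ends, so Lucia has no further overlaps.
Hannah starts after Jonas ends, so Jonas has no further overlaps.
Dmitri starts before Hannah ends → Hannah and Dmitri overlap.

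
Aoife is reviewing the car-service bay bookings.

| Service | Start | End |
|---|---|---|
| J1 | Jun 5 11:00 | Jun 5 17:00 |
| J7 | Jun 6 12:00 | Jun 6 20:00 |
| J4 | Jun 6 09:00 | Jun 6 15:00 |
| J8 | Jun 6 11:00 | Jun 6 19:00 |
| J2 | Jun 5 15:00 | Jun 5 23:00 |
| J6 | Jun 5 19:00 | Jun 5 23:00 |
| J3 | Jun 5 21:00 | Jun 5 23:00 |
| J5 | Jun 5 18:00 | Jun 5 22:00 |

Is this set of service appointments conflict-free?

Sorted by start: J1, J2, J5, J6, J3, J4, J8, J7.
J2 starts before J1 ends → J1 and J2 overlap.
That's a conflict, so the schedule is not conflict-free.

No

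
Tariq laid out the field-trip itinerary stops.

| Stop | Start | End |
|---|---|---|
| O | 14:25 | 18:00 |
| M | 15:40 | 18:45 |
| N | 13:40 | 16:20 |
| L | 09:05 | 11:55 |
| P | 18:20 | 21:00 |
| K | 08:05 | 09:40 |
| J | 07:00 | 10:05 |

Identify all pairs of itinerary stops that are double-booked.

Two intervals overlap when each starts before the other ends.
Sorted by start: J, K, L, N, O, M, P.
K starts before J ends → J and K overlap.
L starts before J ends → J and L overlap.
N starts after J ends — done with J.
L starts before K ends → K and L overlap.
N starts after K ends — done with K.
N starts after L ends — done with L.
O starts before N ends → N and O overlap.
M starts before N ends → N and M overlap.
P starts after N ends.
M starts before O ends → O and M overlap.
P starts after O ends.
P starts before M ends → M and P overlap.

J & K, J & L, K & L, M & N, M & O, M & P, N & O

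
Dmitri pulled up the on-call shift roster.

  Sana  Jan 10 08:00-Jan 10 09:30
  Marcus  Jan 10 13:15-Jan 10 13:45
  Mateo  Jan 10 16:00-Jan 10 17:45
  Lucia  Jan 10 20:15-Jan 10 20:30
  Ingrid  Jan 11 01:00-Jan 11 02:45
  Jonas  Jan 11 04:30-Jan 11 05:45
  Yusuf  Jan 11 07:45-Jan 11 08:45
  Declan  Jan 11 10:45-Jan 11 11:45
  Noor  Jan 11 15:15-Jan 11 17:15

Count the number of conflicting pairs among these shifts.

0

Sorted by start: Sana, Marcus, Mateo, Lucia, Ingrid, Jonas, Yusuf, Declan, Noor.
Marcus starts after Sana ends; Sana is clear from here.
Mateo starts after Marcus ends; Marcus is clear from here.
Lucia starts after Mateo ends; Mateo is clear from here.
Ingrid starts after Lucia ends; Lucia is clear from here.
Jonas starts after Ingrid ends; Ingrid is clear from here.
Yusuf starts after Jonas ends; Jonas is clear from here.
Declan starts after Yusuf ends; Yusuf is clear from here.
Noor starts after Declan ends.
No pair overlaps.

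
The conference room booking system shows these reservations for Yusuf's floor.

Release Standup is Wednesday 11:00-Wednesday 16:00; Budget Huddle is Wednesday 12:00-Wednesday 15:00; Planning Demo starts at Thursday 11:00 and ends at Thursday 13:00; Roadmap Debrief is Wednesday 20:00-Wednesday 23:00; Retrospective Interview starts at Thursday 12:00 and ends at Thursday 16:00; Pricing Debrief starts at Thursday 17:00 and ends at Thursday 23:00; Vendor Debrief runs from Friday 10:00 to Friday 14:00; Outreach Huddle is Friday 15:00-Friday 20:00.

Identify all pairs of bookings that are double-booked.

Budget Huddle & Release Standup, Planning Demo & Retrospective Interview

Sorted by start: Release Standup, Budget Huddle, Roadmap Debrief, Planning Demo, Retrospective Interview, Pricing Debrief, Vendor Debrief, Outreach Huddle.
Budget Huddle starts before Release Standup ends → Release Standup and Budget Huddle overlap.
Roadmap Debrief starts after Release Standup ends, so Release Standup has no further overlaps.
Roadmap Debrief starts after Budget Huddle ends, so Budget Huddle has no further overlaps.
Planning Demo starts after Roadmap Debrief ends, so Roadmap Debrief has no further overlaps.
Retrospective Interview starts before Planning Demo ends → Planning Demo and Retrospective Interview overlap.
Pricing Debrief starts after Planning Demo ends, so Planning Demo has no further overlaps.
Pricing Debrief starts after Retrospective Interview ends, so Retrospective Interview has no further overlaps.
Vendor Debrief starts after Pricing Debrief ends, so Pricing Debrief has no further overlaps.
Outreach Huddle starts after Vendor Debrief ends.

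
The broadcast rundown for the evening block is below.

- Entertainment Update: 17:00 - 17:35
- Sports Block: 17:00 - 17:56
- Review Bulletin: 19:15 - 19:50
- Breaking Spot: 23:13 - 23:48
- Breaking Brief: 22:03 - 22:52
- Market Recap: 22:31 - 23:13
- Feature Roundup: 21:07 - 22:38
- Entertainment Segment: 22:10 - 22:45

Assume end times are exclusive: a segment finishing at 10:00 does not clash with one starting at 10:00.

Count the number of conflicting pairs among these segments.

7

Sorted by start: Entertainment Update, Sports Block, Review Bulletin, Feature Roundup, Breaking Brief, Entertainment Segment, Market Recap, Breaking Spot.
Sports Block starts before Entertainment Update ends → Entertainment Update and Sports Block overlap.
Review Bulletin starts after Entertainment Update ends, so nothing later overlaps Entertainment Update either.
Review Bulletin starts after Sports Block ends, so nothing later overlaps Sports Block either.
Feature Roundup starts after Review Bulletin ends, so nothing later overlaps Review Bulletin either.
Breaking Brief starts before Feature Roundup ends → Feature Roundup and Breaking Brief overlap.
Entertainment Segment starts before Feature Roundup ends → Feature Roundup and Entertainment Segment overlap.
Market Recap starts before Feature Roundup ends → Feature Roundup and Market Recap overlap.
Breaking Spot starts after Feature Roundup ends.
Entertainment Segment starts before Breaking Brief ends → Breaking Brief and Entertainment Segment overlap.
Market Recap starts before Breaking Brief ends → Breaking Brief and Market Recap overlap.
Breaking Spot starts after Breaking Brief ends.
Market Recap starts before Entertainment Segment ends → Entertainment Segment and Market Recap overlap.
Breaking Spot starts after Entertainment Segment ends.
Breaking Spot starts exactly when Market Recap ends (back-to-back, no overlap).
Overlapping pairs: Breaking Brief & Entertainment Segment, Breaking Brief & Feature Roundup, Breaking Brief & Market Recap, Entertainment Segment & Feature Roundup, Entertainment Segment & Market Recap, Entertainment Update & Sports Block, Feature Roundup & Market Recap — 7 in total.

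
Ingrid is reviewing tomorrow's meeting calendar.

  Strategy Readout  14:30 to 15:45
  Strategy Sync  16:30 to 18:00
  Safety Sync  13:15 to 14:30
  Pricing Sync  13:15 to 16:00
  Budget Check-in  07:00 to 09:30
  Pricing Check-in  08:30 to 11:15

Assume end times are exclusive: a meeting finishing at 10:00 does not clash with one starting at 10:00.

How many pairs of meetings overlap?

3

Sorted by start: Budget Check-in, Pricing Check-in, Safety Sync, Pricing Sync, Strategy Readout, Strategy Sync.
Pricing Check-in starts before Budget Check-in ends → Budget Check-in and Pricing Check-in overlap.
Safety Sync starts after Budget Check-in ends; Budget Check-in is clear from here.
Safety Sync starts after Pricing Check-in ends; Pricing Check-in is clear from here.
Pricing Sync starts before Safety Sync ends → Safety Sync and Pricing Sync overlap.
Strategy Readout starts exactly when Safety Sync ends (back-to-back, no overlap); Safety Sync is clear from here.
Strategy Readout starts before Pricing Sync ends → Pricing Sync and Strategy Readout overlap.
Strategy Sync starts after Pricing Sync ends.
Strategy Sync starts after Strategy Readout ends.
Overlapping pairs: Budget Check-in & Pricing Check-in, Pricing Sync & Safety Sync, Pricing Sync & Strategy Readout — 3 in total.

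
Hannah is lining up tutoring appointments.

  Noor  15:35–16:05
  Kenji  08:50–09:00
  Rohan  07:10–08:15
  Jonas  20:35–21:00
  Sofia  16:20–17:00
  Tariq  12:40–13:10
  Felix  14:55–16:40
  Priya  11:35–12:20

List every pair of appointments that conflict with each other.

Two intervals overlap when each starts before the other ends.
Sorted by start: Rohan, Kenji, Priya, Tariq, Felix, Noor, Sofia, Jonas.
Kenji starts after Rohan ends, so nothing later overlaps Rohan either.
Priya starts after Kenji ends, so nothing later overlaps Kenji either.
Tariq starts after Priya ends, so nothing later overlaps Priya either.
Felix starts after Tariq ends, so nothing later overlaps Tariq either.
Noor starts before Felix ends → Felix and Noor overlap.
Sofia starts before Felix ends → Felix and Sofia overlap.
Jonas starts after Felix ends.
Sofia starts after Noor ends, so nothing later overlaps Noor either.
Jonas starts after Sofia ends.

Felix & Noor, Felix & Sofia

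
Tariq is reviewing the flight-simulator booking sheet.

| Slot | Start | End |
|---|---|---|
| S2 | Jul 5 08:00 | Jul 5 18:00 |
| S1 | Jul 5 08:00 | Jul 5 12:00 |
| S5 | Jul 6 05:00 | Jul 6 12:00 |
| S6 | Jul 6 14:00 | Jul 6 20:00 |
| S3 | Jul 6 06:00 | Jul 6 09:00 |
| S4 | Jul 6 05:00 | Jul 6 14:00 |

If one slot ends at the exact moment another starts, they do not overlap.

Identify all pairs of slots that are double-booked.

S1 & S2, S3 & S4, S3 & S5, S4 & S5

Sorted by start: S1, S2, S4, S5, S3, S6.
S2 starts before S1 ends → S1 and S2 overlap.
S4 starts after S1 ends — done with S1.
S4 starts after S2 ends — done with S2.
S5 starts before S4 ends → S4 and S5 overlap.
S3 starts before S4 ends → S4 and S3 overlap.
S6 starts exactly when S4 ends (back-to-back, no overlap).
S3 starts before S5 ends → S5 and S3 overlap.
S6 starts after S5 ends.
S6 starts after S3 ends.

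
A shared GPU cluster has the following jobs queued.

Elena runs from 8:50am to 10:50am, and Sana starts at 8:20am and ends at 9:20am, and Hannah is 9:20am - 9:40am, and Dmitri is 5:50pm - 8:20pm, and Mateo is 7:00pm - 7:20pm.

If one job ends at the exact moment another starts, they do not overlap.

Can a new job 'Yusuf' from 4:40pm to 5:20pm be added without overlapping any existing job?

Yes — the slot is free

Sana: ends 9:20am at or before Yusuf starts 4:40pm → clear.
Elena: ends 10:50am at or before Yusuf starts 4:40pm → clear.
Hannah: ends 9:40am at or before Yusuf starts 4:40pm → clear.
Dmitri: starts 5:50pm at or after Yusuf ends 5:20pm → clear.
Mateo: starts 7:00pm at or after Yusuf ends 5:20pm → clear.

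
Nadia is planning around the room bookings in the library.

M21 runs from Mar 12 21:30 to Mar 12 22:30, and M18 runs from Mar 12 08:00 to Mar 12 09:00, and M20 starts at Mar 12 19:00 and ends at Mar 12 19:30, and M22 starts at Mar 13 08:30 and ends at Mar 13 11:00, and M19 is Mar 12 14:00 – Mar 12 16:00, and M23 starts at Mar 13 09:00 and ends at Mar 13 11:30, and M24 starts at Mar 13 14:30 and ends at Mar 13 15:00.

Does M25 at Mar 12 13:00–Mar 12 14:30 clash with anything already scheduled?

M18: ends Mar 12 09:00 at or before M25 starts Mar 12 13:00 → clear.
M19: starts Mar 12 14:00 before M25 ends Mar 12 14:30, and ends Mar 12 16:00 after M25 starts Mar 12 13:00 → overlap.
M20: starts Mar 12 19:00 at or after M25 ends Mar 12 14:30 → clear.
M21: starts Mar 12 21:30 at or after M25 ends Mar 12 14:30 → clear.
M22: starts Mar 13 08:30 at or after M25 ends Mar 12 14:30 → clear.
M23: starts Mar 13 09:00 at or after M25 ends Mar 12 14:30 → clear.
M24: starts Mar 13 14:30 at or after M25 ends Mar 12 14:30 → clear.
M25 overlaps M19.

Yes — it overlaps M19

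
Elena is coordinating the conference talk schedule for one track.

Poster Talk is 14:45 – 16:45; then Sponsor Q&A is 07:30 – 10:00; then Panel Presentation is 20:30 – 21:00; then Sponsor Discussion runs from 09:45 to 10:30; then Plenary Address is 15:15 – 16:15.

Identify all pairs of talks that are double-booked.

Sorted by start: Sponsor Q&A, Sponsor Discussion, Poster Talk, Plenary Address, Panel Presentation.
Sponsor Discussion starts before Sponsor Q&A ends → Sponsor Q&A and Sponsor Discussion overlap.
Poster Talk starts after Sponsor Q&A ends, so Sponsor Q&A has no further overlaps.
Poster Talk starts after Sponsor Discussion ends, so Sponsor Discussion has no further overlaps.
Plenary Address starts before Poster Talk ends → Poster Talk and Plenary Address overlap.
Panel Presentation starts after Poster Talk ends.
Panel Presentation starts after Plenary Address ends.

Plenary Address & Poster Talk, Sponsor Discussion & Sponsor Q&A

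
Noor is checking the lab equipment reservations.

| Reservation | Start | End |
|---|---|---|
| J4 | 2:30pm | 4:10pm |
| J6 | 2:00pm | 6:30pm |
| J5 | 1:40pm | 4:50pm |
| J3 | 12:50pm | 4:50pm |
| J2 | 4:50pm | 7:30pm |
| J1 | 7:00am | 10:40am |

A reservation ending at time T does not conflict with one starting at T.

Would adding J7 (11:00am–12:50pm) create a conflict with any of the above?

J1: ends 10:40am at or before J7 starts 11:00am → clear.
J3: starts 12:50pm at or after J7 ends 12:50pm → clear.
J5: starts 1:40pm at or after J7 ends 12:50pm → clear.
J6: starts 2:00pm at or after J7 ends 12:50pm → clear.
J4: starts 2:30pm at or after J7 ends 12:50pm → clear.
J2: starts 4:50pm at or after J7 ends 12:50pm → clear.

No — it doesn't clash with anything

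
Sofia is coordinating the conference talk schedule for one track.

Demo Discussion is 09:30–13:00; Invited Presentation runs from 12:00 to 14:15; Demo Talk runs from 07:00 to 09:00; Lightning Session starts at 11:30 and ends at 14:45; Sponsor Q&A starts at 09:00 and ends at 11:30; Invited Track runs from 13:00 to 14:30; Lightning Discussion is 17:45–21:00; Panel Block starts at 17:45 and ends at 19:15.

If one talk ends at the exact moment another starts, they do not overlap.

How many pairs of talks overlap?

Sorted by start: Demo Talk, Sponsor Q&A, Demo Discussion, Lightning Session, Invited Presentation, Invited Track, Panel Block, Lightning Discussion.
Sponsor Q&A starts exactly when Demo Talk ends (back-to-back, no overlap), so Demo Talk has no further overlaps.
Demo Discussion starts before Sponsor Q&A ends → Sponsor Q&A and Demo Discussion overlap.
Lightning Session starts exactly when Sponsor Q&A ends (back-to-back, no overlap), so Sponsor Q&A has no further overlaps.
Lightning Session starts before Demo Discussion ends → Demo Discussion and Lightning Session overlap.
Invited Presentation starts before Demo Discussion ends → Demo Discussion and Invited Presentation overlap.
Invited Track starts exactly when Demo Discussion ends (back-to-back, no overlap), so Demo Discussion has no further overlaps.
Invited Presentation starts before Lightning Session ends → Lightning Session and Invited Presentation overlap.
Invited Track starts before Lightning Session ends → Lightning Session and Invited Track overlap.
Panel Block starts after Lightning Session ends, so Lightning Session has no further overlaps.
Invited Track starts before Invited Presentation ends → Invited Presentation and Invited Track overlap.
Panel Block starts after Invited Presentation ends, so Invited Presentation has no further overlaps.
Panel Block starts after Invited Track ends, so Invited Track has no further overlaps.
Lightning Discussion starts before Panel Block ends → Panel Block and Lightning Discussion overlap.
Overlapping pairs: Demo Discussion & Invited Presentation, Demo Discussion & Lightning Session, Demo Discussion & Sponsor Q&A, Invited Presentation & Invited Track, Invited Presentation & Lightning Session, Invited Track & Lightning Session, Lightning Discussion & Panel Block — 7 in total.

7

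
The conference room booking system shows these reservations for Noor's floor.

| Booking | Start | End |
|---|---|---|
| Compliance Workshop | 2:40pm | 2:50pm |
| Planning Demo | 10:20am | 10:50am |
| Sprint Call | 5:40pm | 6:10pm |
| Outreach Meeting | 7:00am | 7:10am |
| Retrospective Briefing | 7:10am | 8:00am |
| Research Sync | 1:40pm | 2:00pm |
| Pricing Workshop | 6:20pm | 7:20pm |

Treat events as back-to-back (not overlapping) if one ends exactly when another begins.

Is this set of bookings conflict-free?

Yes

Sorted by start: Outreach Meeting, Retrospective Briefing, Planning Demo, Research Sync, Compliance Workshop, Sprint Call, Pricing Workshop.
Retrospective Briefing starts exactly when Outreach Meeting ends (back-to-back, no overlap) — done with Outreach Meeting.
Planning Demo starts after Retrospective Briefing ends — done with Retrospective Briefing.
Research Sync starts after Planning Demo ends — done with Planning Demo.
Compliance Workshop starts after Research Sync ends — done with Research Sync.
Sprint Call starts after Compliance Workshop ends — done with Compliance Workshop.
Pricing Workshop starts after Sprint Call ends.
Every pair is clear; the schedule has no overlaps.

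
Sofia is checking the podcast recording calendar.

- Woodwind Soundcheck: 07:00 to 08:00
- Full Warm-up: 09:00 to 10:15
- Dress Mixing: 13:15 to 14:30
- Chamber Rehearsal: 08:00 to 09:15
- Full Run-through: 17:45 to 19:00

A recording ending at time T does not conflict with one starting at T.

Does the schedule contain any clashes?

Yes

Sorted by start: Woodwind Soundcheck, Chamber Rehearsal, Full Warm-up, Dress Mixing, Full Run-through.
Chamber Rehearsal starts exactly when Woodwind Soundcheck ends (back-to-back, no overlap); Woodwind Soundcheck is clear from here.
Full Warm-up starts before Chamber Rehearsal ends → Chamber Rehearsal and Full Warm-up overlap.
That's a conflict, so the schedule is not conflict-free.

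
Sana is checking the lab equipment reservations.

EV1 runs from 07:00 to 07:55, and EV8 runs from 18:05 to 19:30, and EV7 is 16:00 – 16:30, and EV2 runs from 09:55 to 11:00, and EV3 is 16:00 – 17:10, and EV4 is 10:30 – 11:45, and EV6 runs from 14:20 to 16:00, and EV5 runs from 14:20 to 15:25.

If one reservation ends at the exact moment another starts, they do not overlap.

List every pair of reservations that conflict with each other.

Check each pair: they overlap iff neither finishes before the other starts.
Sorted by start: EV1, EV2, EV4, EV5, EV6, EV3, EV7, EV8.
EV2 starts after EV1 ends, so nothing later overlaps EV1 either.
EV4 starts before EV2 ends → EV2 and EV4 overlap.
EV5 starts after EV2 ends, so nothing later overlaps EV2 either.
EV5 starts after EV4 ends, so nothing later overlaps EV4 either.
EV6 starts before EV5 ends → EV5 and EV6 overlap.
EV3 starts after EV5 ends, so nothing later overlaps EV5 either.
EV3 starts exactly when EV6 ends (back-to-back, no overlap), so nothing later overlaps EV6 either.
EV7 starts before EV3 ends → EV3 and EV7 overlap.
EV8 starts after EV3 ends.
EV8 starts after EV7 ends.

EV2 & EV4, EV3 & EV7, EV5 & EV6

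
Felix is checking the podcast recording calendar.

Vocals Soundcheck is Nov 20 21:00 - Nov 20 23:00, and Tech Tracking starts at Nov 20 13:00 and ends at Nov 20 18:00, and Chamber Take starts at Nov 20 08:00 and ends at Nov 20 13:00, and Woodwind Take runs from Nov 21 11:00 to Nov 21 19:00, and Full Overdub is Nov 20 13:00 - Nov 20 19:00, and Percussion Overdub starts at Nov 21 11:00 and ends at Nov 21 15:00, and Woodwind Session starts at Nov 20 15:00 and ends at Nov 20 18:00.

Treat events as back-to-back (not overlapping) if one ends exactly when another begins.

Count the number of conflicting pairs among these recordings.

4

Sorted by start: Chamber Take, Tech Tracking, Full Overdub, Woodwind Session, Vocals Soundcheck, Percussion Overdub, Woodwind Take.
Tech Tracking starts exactly when Chamber Take ends (back-to-back, no overlap), so nothing later overlaps Chamber Take either.
Full Overdub starts before Tech Tracking ends → Tech Tracking and Full Overdub overlap.
Woodwind Session starts before Tech Tracking ends → Tech Tracking and Woodwind Session overlap.
Vocals Soundcheck starts after Tech Tracking ends, so nothing later overlaps Tech Tracking either.
Woodwind Session starts before Full Overdub ends → Full Overdub and Woodwind Session overlap.
Vocals Soundcheck starts after Full Overdub ends, so nothing later overlaps Full Overdub either.
Vocals Soundcheck starts after Woodwind Session ends, so nothing later overlaps Woodwind Session either.
Percussion Overdub starts after Vocals Soundcheck ends, so nothing later overlaps Vocals Soundcheck either.
Woodwind Take starts before Percussion Overdub ends → Percussion Overdub and Woodwind Take overlap.
Overlapping pairs: Full Overdub & Tech Tracking, Full Overdub & Woodwind Session, Percussion Overdub & Woodwind Take, Tech Tracking & Woodwind Session — 4 in total.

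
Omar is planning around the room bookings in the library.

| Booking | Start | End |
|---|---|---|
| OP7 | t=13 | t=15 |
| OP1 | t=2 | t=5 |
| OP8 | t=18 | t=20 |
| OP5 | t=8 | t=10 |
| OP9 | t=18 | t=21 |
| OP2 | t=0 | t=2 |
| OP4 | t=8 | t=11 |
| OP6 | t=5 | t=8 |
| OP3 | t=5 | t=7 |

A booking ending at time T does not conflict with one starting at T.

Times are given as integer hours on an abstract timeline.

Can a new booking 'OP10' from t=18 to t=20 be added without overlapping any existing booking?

OP2: ends t=2 at or before OP10 starts t=18 → clear.
OP1: ends t=5 at or before OP10 starts t=18 → clear.
OP3: ends t=7 at or before OP10 starts t=18 → clear.
OP6: ends t=8 at or before OP10 starts t=18 → clear.
OP4: ends t=11 at or before OP10 starts t=18 → clear.
OP5: ends t=10 at or before OP10 starts t=18 → clear.
OP7: ends t=15 at or before OP10 starts t=18 → clear.
OP8: starts t=18 before OP10 ends t=20, and ends t=20 after OP10 starts t=18 → overlap.
OP9: starts t=18 before OP10 ends t=20, and ends t=21 after OP10 starts t=18 → overlap.
OP10 overlaps OP8, OP9.

No — it overlaps OP8, OP9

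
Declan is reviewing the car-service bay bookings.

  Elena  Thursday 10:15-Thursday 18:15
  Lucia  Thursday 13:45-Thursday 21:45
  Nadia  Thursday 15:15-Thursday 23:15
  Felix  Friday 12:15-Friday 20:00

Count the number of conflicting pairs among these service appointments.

Sorted by start: Elena, Lucia, Nadia, Felix.
Lucia starts before Elena ends → Elena and Lucia overlap.
Nadia starts before Elena ends → Elena and Nadia overlap.
Felix starts after Elena ends.
Nadia starts before Lucia ends → Lucia and Nadia overlap.
Felix starts after Lucia ends.
Felix starts after Nadia ends.
Overlapping pairs: Elena & Lucia, Elena & Nadia, Lucia & Nadia — 3 in total.

3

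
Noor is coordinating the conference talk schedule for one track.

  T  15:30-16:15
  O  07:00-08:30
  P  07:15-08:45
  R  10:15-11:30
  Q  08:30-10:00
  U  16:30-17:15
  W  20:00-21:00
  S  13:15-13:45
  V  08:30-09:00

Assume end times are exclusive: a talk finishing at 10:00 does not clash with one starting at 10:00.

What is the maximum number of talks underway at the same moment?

Sweep the timeline, counting +1 at each start and −1 at each end (ends before starts at a tie):
07:00 start O → 1
07:15 start P → 2
08:30 end O → 1
08:30 start Q → 2
08:30 start V → 3
08:45 end P → 2
09:00 end V → 1
10:00 end Q → 0
10:15 start R → 1
11:30 end R → 0
13:15 start S → 1
13:45 end S → 0
15:30 start T → 1
16:15 end T → 0
16:30 start U → 1
17:15 end U → 0
20:00 start W → 1
21:00 end W → 0
Peak is 3, at 08:30 (P, Q, V).

3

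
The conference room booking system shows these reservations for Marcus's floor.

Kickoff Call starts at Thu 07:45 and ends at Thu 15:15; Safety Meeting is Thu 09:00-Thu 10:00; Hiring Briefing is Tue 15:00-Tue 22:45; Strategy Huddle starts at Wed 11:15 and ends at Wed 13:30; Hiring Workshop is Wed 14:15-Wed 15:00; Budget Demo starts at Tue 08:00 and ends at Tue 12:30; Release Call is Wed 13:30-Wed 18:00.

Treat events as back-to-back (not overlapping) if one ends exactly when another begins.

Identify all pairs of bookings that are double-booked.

Sorted by start: Budget Demo, Hiring Briefing, Strategy Huddle, Release Call, Hiring Workshop, Kickoff Call, Safety Meeting.
Hiring Briefing starts after Budget Demo ends — done with Budget Demo.
Strategy Huddle starts after Hiring Briefing ends — done with Hiring Briefing.
Release Call starts exactly when Strategy Huddle ends (back-to-back, no overlap) — done with Strategy Huddle.
Hiring Workshop starts before Release Call ends → Release Call and Hiring Workshop overlap.
Kickoff Call starts after Release Call ends — done with Release Call.
Kickoff Call starts after Hiring Workshop ends — done with Hiring Workshop.
Safety Meeting starts before Kickoff Call ends → Kickoff Call and Safety Meeting overlap.

Hiring Workshop & Release Call, Kickoff Call & Safety Meeting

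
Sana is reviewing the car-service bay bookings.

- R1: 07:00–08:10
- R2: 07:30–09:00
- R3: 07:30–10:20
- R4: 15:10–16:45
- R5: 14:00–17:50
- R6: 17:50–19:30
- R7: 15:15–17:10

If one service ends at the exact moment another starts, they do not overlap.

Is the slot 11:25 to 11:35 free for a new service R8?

Yes — the slot is free

R1: ends 08:10 at or before R8 starts 11:25 → clear.
R2: ends 09:00 at or before R8 starts 11:25 → clear.
R3: ends 10:20 at or before R8 starts 11:25 → clear.
R5: starts 14:00 at or after R8 ends 11:35 → clear.
R4: starts 15:10 at or after R8 ends 11:35 → clear.
R7: starts 15:15 at or after R8 ends 11:35 → clear.
R6: starts 17:50 at or after R8 ends 11:35 → clear.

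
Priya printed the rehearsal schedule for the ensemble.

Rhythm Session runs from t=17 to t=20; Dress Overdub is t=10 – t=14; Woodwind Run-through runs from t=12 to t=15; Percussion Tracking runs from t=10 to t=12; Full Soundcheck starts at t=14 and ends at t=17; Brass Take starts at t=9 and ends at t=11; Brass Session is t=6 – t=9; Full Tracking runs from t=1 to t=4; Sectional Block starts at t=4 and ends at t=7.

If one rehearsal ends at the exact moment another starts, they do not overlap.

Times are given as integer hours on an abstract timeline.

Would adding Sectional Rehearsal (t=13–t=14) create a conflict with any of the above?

Full Tracking: ends t=4 at or before Sectional Rehearsal starts t=13 → clear.
Sectional Block: ends t=7 at or before Sectional Rehearsal starts t=13 → clear.
Brass Session: ends t=9 at or before Sectional Rehearsal starts t=13 → clear.
Brass Take: ends t=11 at or before Sectional Rehearsal starts t=13 → clear.
Dress Overdub: starts t=10 before Sectional Rehearsal ends t=14, and ends t=14 after Sectional Rehearsal starts t=13 → overlap.
Percussion Tracking: ends t=12 at or before Sectional Rehearsal starts t=13 → clear.
Woodwind Run-through: starts t=12 before Sectional Rehearsal ends t=14, and ends t=15 after Sectional Rehearsal starts t=13 → overlap.
Full Soundcheck: starts t=14 at or after Sectional Rehearsal ends t=14 → clear.
Rhythm Session: starts t=17 at or after Sectional Rehearsal ends t=14 → clear.
Sectional Rehearsal overlaps Dress Overdub, Woodwind Run-through.

Yes — it overlaps Dress Overdub, Woodwind Run-through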